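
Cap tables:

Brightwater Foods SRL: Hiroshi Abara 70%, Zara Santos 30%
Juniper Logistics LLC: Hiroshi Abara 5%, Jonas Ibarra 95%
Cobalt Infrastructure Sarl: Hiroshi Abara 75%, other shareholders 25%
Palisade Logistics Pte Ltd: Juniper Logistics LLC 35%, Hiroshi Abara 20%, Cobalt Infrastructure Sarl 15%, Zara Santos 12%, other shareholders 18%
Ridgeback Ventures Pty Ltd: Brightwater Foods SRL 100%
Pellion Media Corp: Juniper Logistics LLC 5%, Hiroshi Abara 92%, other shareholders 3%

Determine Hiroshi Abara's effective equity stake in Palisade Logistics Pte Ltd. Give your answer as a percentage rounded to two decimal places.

33.00%

Hiroshi reaches Palisade along 3 paths.
Via Juniper: 5% × 35% = 1.75%.
Direct stake: 20% = 20%.
Via Cobalt: 75% × 15% = 11.25%.
Total: 1.75% + 20% + 11.25% = 33%.
Rounded: 33.00%.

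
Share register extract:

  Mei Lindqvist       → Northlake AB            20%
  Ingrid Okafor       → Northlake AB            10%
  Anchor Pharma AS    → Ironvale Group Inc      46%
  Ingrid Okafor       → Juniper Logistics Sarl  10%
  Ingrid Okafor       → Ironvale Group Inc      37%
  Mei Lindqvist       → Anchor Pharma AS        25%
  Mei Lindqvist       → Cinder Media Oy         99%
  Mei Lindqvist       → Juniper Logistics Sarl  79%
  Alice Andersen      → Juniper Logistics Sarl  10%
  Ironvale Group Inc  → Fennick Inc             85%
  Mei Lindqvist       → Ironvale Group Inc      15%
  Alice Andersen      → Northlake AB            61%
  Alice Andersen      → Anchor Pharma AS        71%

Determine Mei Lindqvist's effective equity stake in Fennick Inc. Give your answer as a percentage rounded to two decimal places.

22.53%

Mei reaches Fennick along 2 paths.
Via Anchor → Ironvale: 25% × 46% × 85% = 9.775%.
Via Ironvale: 15% × 85% = 12.75%.
Total: 9.775% + 12.75% = 22.525%.
Rounded: 22.53%.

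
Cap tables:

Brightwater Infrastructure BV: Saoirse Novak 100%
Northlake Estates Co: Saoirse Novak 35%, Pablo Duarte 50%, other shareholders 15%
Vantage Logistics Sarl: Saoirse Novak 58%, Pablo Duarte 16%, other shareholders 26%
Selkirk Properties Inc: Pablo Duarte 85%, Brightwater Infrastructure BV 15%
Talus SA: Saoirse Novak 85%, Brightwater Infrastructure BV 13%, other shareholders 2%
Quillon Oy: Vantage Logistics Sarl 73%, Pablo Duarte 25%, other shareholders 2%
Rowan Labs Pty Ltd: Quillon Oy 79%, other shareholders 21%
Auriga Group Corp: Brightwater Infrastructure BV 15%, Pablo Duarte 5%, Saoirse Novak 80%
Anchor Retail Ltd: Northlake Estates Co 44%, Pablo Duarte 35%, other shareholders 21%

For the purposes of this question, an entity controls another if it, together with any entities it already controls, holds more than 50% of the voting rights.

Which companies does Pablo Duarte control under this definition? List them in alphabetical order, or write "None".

Pablo holds 85% of Selkirk, so Pablo controls Selkirk.
No other company's threshold is met.

Selkirk Properties Inc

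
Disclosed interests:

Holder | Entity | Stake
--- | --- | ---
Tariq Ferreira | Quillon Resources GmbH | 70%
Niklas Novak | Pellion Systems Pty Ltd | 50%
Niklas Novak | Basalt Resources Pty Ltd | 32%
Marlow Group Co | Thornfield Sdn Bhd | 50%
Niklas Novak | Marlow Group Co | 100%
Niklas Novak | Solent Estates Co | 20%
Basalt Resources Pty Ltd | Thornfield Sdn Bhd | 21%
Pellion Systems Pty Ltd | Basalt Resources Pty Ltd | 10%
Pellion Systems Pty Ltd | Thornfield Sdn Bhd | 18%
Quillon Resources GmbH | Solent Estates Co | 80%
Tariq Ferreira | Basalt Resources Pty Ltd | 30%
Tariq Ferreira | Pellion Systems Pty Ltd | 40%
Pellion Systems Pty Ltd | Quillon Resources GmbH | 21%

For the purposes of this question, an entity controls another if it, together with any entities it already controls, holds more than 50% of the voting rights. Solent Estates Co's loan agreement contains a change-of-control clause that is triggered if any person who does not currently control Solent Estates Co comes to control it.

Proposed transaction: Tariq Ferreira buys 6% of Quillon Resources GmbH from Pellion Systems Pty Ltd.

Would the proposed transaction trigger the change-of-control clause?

The purchase adds only to Tariq's holdings (Pellion's stake shrinks), so Tariq is the only person who could newly come to control Solent.
Tariq holds 70% of Quillon, so Tariq controls Quillon.
Quillon holds 80% of Solent, so Tariq controls Solent.
So Tariq already controls Solent before the transaction.
After the purchase, Tariq's direct stake in Quillon rises to 70% + 6% = 76%, and Pellion's stake falls to 15%.
Tariq controlled Solent already, so this is not a new person acquiring control; every other person's position is unchanged or reduced.
No new person acquires control, so the clause is not triggered.

No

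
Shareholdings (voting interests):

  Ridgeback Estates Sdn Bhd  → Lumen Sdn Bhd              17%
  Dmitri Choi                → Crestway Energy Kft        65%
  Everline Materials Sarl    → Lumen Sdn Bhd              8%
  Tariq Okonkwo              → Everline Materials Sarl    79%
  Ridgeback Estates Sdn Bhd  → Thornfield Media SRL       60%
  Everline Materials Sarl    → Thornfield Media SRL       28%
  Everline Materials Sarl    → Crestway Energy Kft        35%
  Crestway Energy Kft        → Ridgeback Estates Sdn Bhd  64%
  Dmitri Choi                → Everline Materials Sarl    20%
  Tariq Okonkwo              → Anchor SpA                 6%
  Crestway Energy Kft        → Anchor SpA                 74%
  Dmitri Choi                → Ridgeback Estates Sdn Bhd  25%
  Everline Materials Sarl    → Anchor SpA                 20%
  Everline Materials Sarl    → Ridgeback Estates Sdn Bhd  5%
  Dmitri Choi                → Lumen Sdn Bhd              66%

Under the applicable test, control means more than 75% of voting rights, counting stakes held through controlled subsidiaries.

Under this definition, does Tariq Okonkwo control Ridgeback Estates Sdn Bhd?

Tariq holds 79% of Everline, so Tariq controls Everline.
In Ridgeback, Tariq's side holds only 5%, not > 75%.
So Tariq does not control Ridgeback.

No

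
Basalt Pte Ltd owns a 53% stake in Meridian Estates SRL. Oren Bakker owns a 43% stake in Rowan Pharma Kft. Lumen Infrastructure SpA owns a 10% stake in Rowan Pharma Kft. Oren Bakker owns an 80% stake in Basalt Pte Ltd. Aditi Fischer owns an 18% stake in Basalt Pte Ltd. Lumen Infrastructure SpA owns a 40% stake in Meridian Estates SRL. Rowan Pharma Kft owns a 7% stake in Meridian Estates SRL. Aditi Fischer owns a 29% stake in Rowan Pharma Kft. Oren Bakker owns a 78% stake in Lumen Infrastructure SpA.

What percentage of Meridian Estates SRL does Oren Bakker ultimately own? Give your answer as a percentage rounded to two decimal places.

77.16%

Oren reaches Meridian along 4 paths.
Via Lumen: 78% × 40% = 31.2%.
Via Basalt: 80% × 53% = 42.4%.
Via Lumen → Rowan: 78% × 10% × 7% = 0.546%.
Via Rowan: 43% × 7% = 3.01%.
Total: 31.2% + 42.4% + 0.546% + 3.01% = 77.156%.
Rounded: 77.16%.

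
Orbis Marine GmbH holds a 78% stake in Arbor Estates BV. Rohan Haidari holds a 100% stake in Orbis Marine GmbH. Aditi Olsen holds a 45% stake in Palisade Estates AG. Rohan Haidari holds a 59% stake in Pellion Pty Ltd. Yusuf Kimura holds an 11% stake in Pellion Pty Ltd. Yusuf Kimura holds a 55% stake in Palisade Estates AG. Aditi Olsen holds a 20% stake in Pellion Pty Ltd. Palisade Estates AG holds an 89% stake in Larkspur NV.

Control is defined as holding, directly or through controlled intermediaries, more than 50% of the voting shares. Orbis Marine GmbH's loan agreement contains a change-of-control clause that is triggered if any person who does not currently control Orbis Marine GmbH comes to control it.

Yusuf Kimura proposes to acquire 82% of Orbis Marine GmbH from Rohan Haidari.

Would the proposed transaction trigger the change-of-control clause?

The purchase adds only to Yusuf's holdings (Rohan's stake shrinks), so Yusuf is the only person who could newly come to control Orbis.
Yusuf holds 55% of Palisade, so Yusuf controls Palisade.
Palisade holds 89% of Larkspur, so Yusuf controls Larkspur.
Neither Yusuf nor any entity Yusuf controls holds any voting interest in Orbis.
So before the transaction, Yusuf does not control Orbis.
After the purchase, Yusuf holds 82% of Orbis directly, and Rohan's stake falls to 18%.
Yusuf holds 82% of Orbis, so Yusuf controls Orbis.
Yusuf did not control Orbis before and does after, so the clause is triggered.

Yes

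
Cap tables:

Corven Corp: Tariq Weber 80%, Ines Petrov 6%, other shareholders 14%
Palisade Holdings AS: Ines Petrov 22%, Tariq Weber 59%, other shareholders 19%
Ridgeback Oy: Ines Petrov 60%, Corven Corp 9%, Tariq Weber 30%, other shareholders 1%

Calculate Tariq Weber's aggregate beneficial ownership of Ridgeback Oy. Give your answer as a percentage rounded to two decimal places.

Tariq reaches Ridgeback along 2 paths.
Via Corven: 80% × 9% = 7.2%.
Direct stake: 30% = 30%.
Total: 7.2% + 30% = 37.2%.
Rounded: 37.20%.

37.20%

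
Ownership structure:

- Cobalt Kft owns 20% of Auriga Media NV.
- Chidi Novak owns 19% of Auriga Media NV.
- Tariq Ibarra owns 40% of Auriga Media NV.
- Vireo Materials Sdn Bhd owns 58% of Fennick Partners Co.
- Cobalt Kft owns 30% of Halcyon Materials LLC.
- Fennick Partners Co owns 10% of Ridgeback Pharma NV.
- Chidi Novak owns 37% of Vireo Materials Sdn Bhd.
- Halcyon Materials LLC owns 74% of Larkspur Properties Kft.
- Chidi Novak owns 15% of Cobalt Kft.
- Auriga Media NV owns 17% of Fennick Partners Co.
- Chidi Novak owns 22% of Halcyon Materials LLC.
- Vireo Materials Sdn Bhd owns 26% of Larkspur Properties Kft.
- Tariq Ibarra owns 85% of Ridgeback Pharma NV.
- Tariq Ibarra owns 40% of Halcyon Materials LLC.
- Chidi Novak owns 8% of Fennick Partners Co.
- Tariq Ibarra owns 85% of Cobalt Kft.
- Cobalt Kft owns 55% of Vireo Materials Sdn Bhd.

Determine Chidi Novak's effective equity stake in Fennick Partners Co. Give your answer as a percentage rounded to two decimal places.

37.99%

Chidi reaches Fennick along 5 paths.
Direct stake: 8% = 8%.
Via Vireo: 37% × 58% = 21.46%.
Via Cobalt → Vireo: 15% × 55% × 58% = 4.785%.
Via Cobalt → Auriga: 15% × 20% × 17% = 0.51%.
Via Auriga: 19% × 17% = 3.23%.
Total: 8% + 21.46% + 4.785% + 0.51% + 3.23% = 37.985%.
Rounded: 37.99%.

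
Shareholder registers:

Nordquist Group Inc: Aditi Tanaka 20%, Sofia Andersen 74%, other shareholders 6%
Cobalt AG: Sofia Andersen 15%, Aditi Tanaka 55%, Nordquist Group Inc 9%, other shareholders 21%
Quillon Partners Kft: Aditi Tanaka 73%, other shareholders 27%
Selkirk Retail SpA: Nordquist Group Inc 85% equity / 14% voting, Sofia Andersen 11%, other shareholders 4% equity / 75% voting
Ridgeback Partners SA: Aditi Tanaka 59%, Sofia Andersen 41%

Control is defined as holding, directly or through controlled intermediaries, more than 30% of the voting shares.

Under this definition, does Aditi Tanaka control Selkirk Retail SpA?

No

Aditi holds 55% of Cobalt, so Aditi controls Cobalt.
Aditi holds 73% of Quillon, so Aditi controls Quillon.
Aditi holds 59% of Ridgeback, so Aditi controls Ridgeback.
Neither Aditi nor any entity Aditi controls holds any voting interest in Selkirk.
So Aditi does not control Selkirk.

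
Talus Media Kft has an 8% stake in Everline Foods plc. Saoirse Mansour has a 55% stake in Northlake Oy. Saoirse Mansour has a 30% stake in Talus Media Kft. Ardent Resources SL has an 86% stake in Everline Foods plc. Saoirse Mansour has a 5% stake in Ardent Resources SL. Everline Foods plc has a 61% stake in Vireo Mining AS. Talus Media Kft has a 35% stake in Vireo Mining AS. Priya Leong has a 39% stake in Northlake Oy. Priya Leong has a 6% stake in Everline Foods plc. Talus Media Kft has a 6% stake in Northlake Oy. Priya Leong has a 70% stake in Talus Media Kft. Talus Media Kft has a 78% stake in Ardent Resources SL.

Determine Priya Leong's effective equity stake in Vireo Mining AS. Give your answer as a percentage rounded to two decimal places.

60.22%

Priya reaches Vireo along 4 paths.
Via Talus: 70% × 35% = 24.5%.
Via Talus → Ardent → Everline: 70% × 78% × 86% × 61% = 28.64316%.
Via Everline: 6% × 61% = 3.66%.
Via Talus → Everline: 70% × 8% × 61% = 3.416%.
Total: 24.5% + 28.64316% + 3.66% + 3.416% = 60.21916%.
Rounded: 60.22%.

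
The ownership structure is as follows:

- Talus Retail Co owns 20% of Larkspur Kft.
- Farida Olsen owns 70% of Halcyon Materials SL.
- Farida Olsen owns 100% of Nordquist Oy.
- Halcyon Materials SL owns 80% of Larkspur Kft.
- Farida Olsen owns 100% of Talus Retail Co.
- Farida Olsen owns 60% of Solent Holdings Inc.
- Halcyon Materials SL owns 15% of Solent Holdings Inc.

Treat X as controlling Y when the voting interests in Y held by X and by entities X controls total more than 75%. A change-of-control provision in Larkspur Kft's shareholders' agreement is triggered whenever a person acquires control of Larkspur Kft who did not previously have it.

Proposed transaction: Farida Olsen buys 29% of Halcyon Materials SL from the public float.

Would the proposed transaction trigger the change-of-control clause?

The purchase changes only Farida's holdings, so Farida is the only person who could newly come to control Larkspur.
Farida holds 100% of Nordquist, so Farida controls Nordquist.
Farida holds 100% of Talus, so Farida controls Talus.
In Larkspur, Farida's side holds only 20%, not > 75%.
So before the transaction, Farida does not control Larkspur.
After the purchase, Farida's direct stake in Halcyon rises to 70% + 29% = 99%.
Farida holds 99% of Halcyon, so Farida controls Halcyon.
Halcyon and Talus together hold 80% + 20% = 100% of Larkspur, so Farida controls Larkspur.
Farida did not control Larkspur before and does after, so the clause is triggered.

Yes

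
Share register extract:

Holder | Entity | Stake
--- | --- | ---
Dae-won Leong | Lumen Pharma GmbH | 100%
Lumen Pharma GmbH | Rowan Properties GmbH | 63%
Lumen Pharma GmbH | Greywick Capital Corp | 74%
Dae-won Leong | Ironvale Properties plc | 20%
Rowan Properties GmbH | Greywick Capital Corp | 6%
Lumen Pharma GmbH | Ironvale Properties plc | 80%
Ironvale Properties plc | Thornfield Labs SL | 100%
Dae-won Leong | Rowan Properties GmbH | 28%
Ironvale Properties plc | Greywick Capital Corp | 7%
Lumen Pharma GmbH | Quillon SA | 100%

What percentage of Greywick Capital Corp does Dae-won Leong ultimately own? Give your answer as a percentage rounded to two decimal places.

86.46%

Dae-won reaches Greywick along 5 paths.
Via Lumen: 100% × 74% = 74%.
Via Lumen → Rowan: 100% × 63% × 6% = 3.78%.
Via Rowan: 28% × 6% = 1.68%.
Via Lumen → Ironvale: 100% × 80% × 7% = 5.6%.
Via Ironvale: 20% × 7% = 1.4%.
Total: 74% + 3.78% + 1.68% + 5.6% + 1.4% = 86.46%.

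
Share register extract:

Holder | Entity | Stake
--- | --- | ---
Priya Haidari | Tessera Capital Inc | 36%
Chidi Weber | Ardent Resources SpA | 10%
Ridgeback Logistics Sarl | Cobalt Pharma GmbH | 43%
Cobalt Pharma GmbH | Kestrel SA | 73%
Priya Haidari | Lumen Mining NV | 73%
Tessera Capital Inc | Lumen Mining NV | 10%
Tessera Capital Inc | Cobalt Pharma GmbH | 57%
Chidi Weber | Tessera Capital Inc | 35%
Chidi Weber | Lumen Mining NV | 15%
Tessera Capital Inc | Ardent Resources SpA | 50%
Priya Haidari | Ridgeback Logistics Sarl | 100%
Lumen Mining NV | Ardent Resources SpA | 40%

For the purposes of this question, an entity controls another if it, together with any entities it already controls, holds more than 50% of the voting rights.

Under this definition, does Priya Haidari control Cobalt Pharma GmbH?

No

Priya holds 73% of Lumen, so Priya controls Lumen.
Priya holds 100% of Ridgeback, so Priya controls Ridgeback.
In Cobalt, Priya's side holds only 43%, not > 50%.
So Priya does not control Cobalt.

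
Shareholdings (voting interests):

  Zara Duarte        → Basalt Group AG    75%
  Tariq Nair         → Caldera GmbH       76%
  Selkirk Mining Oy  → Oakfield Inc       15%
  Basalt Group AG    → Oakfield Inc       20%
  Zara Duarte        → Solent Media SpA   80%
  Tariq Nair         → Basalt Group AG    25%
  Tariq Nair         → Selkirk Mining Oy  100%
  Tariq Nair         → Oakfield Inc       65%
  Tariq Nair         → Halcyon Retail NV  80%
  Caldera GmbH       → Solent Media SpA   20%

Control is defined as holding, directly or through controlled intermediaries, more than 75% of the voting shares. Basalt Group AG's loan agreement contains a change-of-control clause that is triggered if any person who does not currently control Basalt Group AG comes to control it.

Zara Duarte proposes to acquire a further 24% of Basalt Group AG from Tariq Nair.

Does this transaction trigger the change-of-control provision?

The purchase adds only to Zara's holdings (Tariq's stake shrinks), so Zara is the only person who could newly come to control Basalt.
Zara holds 80% of Solent, so Zara controls Solent.
In Basalt, Zara's side holds only 75%, not > 75%.
So before the transaction, Zara does not control Basalt.
After the purchase, Zara's direct stake in Basalt rises to 75% + 24% = 99%, and Tariq's stake falls to 1%.
Zara holds 99% of Basalt, so Zara controls Basalt.
Zara did not control Basalt before and does after, so the clause is triggered.

Yes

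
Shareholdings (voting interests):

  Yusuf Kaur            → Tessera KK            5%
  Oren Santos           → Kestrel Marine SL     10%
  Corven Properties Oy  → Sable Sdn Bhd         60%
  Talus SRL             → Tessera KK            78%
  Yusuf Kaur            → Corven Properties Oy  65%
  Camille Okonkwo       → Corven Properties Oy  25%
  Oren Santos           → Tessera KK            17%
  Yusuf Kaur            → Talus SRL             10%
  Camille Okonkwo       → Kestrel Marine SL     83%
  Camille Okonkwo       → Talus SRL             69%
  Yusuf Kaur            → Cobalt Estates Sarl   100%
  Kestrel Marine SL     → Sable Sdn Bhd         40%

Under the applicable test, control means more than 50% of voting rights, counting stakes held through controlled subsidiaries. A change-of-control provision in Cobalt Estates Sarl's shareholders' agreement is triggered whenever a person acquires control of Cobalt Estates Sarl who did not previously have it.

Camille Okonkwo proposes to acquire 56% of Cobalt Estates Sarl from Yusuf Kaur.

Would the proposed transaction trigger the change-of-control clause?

Yes

The purchase adds only to Camille's holdings (Yusuf's stake shrinks), so Camille is the only person who could newly come to control Cobalt.
Camille holds 83% of Kestrel, so Camille controls Kestrel.
Camille holds 69% of Talus, so Camille controls Talus.
Talus holds 78% of Tessera, so Camille controls Tessera.
Neither Camille nor any entity Camille controls holds any voting interest in Cobalt.
So before the transaction, Camille does not control Cobalt.
After the purchase, Camille holds 56% of Cobalt directly, and Yusuf's stake falls to 44%.
Camille holds 56% of Cobalt, so Camille controls Cobalt.
Camille did not control Cobalt before and does after, so the clause is triggered.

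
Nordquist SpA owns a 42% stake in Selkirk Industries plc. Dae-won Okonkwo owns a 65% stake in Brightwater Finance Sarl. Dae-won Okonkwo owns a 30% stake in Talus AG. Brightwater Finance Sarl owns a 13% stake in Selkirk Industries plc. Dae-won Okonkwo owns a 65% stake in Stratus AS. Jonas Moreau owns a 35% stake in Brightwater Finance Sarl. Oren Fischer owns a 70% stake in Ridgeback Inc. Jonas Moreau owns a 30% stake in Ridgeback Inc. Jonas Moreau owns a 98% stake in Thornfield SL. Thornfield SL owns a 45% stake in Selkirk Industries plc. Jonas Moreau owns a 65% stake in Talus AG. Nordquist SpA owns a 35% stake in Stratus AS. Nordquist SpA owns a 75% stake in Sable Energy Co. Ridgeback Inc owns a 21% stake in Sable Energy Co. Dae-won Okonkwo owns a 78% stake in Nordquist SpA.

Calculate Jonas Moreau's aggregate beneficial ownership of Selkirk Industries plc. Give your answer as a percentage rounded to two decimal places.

Jonas reaches Selkirk along 2 paths.
Via Brightwater: 35% × 13% = 4.55%.
Via Thornfield: 98% × 45% = 44.1%.
Total: 4.55% + 44.1% = 48.65%.

48.65%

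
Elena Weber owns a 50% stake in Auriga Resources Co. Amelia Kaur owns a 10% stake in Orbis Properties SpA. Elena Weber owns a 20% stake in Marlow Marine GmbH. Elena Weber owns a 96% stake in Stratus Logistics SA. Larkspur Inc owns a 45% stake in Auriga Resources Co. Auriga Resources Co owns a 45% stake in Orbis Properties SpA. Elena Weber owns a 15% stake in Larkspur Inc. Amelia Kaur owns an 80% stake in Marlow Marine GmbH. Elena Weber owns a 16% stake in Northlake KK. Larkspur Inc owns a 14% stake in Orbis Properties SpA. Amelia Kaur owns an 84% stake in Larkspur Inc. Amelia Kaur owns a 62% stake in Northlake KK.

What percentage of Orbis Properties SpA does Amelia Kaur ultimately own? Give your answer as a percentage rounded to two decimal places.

38.77%

Amelia reaches Orbis along 3 paths.
Via Larkspur → Auriga: 84% × 45% × 45% = 17.01%.
Via Larkspur: 84% × 14% = 11.76%.
Direct stake: 10% = 10%.
Total: 17.01% + 11.76% + 10% = 38.77%.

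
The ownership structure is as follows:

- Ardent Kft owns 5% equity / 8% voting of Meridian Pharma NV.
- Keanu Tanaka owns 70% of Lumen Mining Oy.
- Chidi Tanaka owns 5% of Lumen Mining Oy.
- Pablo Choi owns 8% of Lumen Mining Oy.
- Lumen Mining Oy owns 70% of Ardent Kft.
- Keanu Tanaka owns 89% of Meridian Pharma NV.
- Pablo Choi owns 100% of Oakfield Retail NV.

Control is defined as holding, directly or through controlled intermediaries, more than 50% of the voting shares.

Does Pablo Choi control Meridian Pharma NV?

No

Pablo holds 100% of Oakfield, so Pablo controls Oakfield.
Neither Pablo nor any entity Pablo controls holds any voting interest in Meridian.
So Pablo does not control Meridian.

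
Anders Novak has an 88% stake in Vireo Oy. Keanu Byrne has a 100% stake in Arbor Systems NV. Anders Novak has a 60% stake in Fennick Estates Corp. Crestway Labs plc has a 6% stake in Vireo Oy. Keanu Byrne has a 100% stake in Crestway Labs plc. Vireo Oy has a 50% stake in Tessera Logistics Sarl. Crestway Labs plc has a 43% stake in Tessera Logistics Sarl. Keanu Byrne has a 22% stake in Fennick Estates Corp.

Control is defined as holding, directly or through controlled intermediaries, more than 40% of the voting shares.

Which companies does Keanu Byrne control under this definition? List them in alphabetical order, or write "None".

Keanu holds 100% of Crestway, so Keanu controls Crestway.
Keanu holds 100% of Arbor, so Keanu controls Arbor.
Crestway holds 43% of Tessera, so Keanu controls Tessera.
No other company's threshold is met.

Arbor Systems NV, Crestway Labs plc, Tessera Logistics Sarl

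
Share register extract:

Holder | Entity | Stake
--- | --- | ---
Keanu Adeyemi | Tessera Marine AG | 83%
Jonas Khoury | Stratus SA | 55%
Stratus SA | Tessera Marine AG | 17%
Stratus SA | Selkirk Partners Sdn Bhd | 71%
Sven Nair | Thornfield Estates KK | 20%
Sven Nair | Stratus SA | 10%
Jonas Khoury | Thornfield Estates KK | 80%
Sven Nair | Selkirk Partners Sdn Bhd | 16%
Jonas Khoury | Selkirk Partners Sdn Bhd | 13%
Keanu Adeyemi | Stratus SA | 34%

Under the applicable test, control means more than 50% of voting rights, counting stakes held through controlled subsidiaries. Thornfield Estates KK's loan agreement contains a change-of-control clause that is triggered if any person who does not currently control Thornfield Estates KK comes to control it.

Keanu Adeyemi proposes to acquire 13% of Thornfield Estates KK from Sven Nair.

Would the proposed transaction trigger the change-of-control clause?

The purchase adds only to Keanu's holdings (Sven's stake shrinks), so Keanu is the only person who could newly come to control Thornfield.
Keanu holds 83% of Tessera, so Keanu controls Tessera.
Neither Keanu nor any entity Keanu controls holds any voting interest in Thornfield.
So before the transaction, Keanu does not control Thornfield.
After the purchase, Keanu holds 13% of Thornfield directly, and Sven's stake falls to 7%.
After the transaction, Keanu's side holds 13% of Thornfield, not > 50%, so Keanu still does not control Thornfield.
No new person acquires control, so the clause is not triggered.

No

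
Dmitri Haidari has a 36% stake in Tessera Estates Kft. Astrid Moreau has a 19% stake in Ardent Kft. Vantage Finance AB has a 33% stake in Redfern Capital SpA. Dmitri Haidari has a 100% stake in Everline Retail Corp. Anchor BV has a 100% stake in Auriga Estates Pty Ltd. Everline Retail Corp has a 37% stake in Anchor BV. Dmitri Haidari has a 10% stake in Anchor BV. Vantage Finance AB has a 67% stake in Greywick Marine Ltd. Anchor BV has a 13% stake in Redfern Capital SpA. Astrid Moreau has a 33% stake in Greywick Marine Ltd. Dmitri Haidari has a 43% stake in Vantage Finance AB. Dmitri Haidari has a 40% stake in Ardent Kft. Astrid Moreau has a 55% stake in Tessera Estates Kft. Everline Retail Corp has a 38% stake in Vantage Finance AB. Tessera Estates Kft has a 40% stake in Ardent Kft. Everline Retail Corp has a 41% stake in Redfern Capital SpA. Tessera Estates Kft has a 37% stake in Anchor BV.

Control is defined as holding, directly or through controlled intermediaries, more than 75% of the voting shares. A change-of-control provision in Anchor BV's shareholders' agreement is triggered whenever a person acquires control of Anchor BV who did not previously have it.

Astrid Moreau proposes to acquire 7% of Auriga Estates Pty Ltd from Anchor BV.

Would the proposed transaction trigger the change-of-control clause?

The purchase adds only to Astrid's holdings (Anchor's stake shrinks), so Astrid is the only person who could newly come to control Anchor.
Astrid's largest direct stake is 55% in Tessera, which does not meet the threshold, so Astrid controls no company.
Neither Astrid nor any entity Astrid controls holds any voting interest in Anchor.
So before the transaction, Astrid does not control Anchor.
After the purchase, Astrid holds 7% of Auriga directly, and Anchor's stake falls to 93%.
Astrid's side now holds 7% of Auriga, not > 75%, so Astrid still does not control Auriga.
After the transaction, neither Astrid nor any entity Astrid controls holds a voting interest in Anchor, so Astrid still does not control it.
No new person acquires control, so the clause is not triggered.

No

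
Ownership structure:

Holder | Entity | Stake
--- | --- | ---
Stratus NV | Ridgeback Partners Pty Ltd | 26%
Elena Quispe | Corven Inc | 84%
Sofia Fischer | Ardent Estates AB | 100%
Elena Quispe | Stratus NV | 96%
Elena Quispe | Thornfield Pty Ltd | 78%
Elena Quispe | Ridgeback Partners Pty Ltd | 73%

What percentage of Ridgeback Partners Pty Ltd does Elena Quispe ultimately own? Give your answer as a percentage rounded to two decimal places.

97.96%

Elena reaches Ridgeback along 2 paths.
Via Stratus: 96% × 26% = 24.96%.
Direct stake: 73% = 73%.
Total: 24.96% + 73% = 97.96%.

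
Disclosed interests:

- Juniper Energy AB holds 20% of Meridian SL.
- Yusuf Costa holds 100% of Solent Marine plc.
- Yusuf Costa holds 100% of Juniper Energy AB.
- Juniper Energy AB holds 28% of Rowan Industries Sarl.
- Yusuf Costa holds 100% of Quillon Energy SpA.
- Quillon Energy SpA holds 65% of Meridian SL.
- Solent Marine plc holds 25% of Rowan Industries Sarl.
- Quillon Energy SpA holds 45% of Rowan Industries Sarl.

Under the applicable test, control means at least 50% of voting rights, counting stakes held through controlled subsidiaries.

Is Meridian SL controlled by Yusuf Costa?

Yes

Yusuf holds 100% of Quillon, so Yusuf controls Quillon.
Yusuf holds 100% of Juniper, so Yusuf controls Juniper.
Quillon and Juniper together hold 65% + 20% = 85% of Meridian, so Yusuf controls Meridian.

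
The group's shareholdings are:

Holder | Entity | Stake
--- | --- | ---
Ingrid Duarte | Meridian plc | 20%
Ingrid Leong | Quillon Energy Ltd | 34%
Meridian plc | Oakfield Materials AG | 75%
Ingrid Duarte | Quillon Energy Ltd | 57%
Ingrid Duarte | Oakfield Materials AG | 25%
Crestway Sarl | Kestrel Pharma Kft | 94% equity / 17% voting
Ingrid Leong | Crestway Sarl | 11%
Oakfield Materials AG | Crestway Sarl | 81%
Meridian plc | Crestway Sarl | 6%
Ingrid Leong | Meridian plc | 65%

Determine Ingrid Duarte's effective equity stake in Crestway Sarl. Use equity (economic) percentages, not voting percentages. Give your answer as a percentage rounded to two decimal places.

33.60%

Ingrid Duarte reaches Crestway along 3 paths.
Via Oakfield: 25% × 81% = 20.25%.
Via Meridian → Oakfield: 20% × 75% × 81% = 12.15%.
Via Meridian: 20% × 6% = 1.2%.
Total: 20.25% + 12.15% + 1.2% = 33.6%.
Rounded: 33.60%.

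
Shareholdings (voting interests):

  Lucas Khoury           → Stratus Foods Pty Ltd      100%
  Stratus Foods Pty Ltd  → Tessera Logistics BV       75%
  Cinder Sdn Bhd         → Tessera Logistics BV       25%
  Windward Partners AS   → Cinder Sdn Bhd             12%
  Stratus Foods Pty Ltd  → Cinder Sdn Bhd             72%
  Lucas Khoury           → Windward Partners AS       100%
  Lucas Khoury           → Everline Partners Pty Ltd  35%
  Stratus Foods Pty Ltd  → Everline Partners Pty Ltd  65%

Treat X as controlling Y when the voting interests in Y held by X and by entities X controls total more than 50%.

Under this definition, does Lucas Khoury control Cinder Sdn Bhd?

Lucas holds 100% of Windward, so Lucas controls Windward.
Lucas holds 100% of Stratus, so Lucas controls Stratus.
Stratus and Windward together hold 72% + 12% = 84% of Cinder, so Lucas controls Cinder.

Yes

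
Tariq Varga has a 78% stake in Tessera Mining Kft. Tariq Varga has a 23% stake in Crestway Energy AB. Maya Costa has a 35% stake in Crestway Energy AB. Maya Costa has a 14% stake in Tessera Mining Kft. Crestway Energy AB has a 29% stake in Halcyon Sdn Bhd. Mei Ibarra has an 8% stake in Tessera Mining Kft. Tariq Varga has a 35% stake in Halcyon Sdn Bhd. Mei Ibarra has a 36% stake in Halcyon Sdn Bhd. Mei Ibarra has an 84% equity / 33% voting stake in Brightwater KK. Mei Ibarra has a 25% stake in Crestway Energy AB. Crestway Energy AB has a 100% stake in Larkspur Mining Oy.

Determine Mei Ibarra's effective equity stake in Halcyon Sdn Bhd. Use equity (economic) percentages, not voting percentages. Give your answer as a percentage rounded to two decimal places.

Mei reaches Halcyon along 2 paths.
Via Crestway: 25% × 29% = 7.25%.
Direct stake: 36% = 36%.
Total: 7.25% + 36% = 43.25%.

43.25%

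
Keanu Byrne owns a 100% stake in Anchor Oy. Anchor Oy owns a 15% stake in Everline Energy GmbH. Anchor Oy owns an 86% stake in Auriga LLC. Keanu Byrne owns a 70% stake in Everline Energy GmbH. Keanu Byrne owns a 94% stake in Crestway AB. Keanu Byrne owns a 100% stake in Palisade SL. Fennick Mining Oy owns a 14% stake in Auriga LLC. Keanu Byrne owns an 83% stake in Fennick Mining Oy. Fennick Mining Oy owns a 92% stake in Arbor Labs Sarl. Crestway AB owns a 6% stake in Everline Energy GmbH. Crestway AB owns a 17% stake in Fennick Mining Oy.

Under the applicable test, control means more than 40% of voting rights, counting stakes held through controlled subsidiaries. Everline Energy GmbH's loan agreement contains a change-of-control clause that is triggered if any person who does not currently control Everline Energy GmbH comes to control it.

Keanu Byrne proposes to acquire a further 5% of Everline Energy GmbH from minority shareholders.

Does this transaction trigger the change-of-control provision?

The purchase changes only Keanu's holdings, so Keanu is the only person who could newly come to control Everline.
Keanu holds 94% of Crestway, so Keanu controls Crestway.
Keanu holds 100% of Anchor, so Keanu controls Anchor.
Keanu and Anchor and Crestway together hold 70% + 15% + 6% = 91% of Everline, so Keanu controls Everline.
So Keanu already controls Everline before the transaction.
After the purchase, Keanu's direct stake in Everline rises to 70% + 5% = 75%.
Keanu controlled Everline already, so this is not a new person acquiring control; every other person's position is unchanged or reduced.
No new person acquires control, so the clause is not triggered.

No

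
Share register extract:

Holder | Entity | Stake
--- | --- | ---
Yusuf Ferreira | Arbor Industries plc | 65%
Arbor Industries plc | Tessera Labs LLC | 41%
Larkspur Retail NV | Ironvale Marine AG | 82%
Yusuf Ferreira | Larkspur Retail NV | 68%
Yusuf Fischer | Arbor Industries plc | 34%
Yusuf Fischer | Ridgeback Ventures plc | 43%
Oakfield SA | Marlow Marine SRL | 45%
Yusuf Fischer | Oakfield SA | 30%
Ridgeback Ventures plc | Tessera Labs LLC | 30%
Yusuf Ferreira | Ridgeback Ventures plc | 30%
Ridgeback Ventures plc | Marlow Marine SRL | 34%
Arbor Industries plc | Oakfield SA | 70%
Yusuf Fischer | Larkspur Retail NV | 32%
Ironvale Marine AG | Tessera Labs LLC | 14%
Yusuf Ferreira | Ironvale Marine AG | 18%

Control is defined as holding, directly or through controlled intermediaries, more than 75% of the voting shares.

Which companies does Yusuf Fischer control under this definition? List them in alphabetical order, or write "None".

Yusuf Fischer's largest direct stake is 43% in Ridgeback, which does not meet the threshold.

None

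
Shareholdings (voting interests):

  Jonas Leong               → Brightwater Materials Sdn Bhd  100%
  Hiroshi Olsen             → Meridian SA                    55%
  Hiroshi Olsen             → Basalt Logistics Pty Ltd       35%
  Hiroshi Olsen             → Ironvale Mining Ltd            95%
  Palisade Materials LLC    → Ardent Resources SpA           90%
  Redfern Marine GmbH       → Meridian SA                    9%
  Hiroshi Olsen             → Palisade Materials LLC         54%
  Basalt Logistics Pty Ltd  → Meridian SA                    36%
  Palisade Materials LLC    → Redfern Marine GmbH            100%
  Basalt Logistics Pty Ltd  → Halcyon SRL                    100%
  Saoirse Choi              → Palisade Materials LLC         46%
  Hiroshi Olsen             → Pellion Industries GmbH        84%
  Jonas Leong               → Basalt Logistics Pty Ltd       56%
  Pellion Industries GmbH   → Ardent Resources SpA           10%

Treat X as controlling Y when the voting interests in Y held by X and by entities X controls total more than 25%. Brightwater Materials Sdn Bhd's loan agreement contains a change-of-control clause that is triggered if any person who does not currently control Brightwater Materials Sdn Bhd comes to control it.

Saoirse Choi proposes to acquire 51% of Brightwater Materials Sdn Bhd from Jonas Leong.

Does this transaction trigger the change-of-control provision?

The purchase adds only to Saoirse's holdings (Jonas's stake shrinks), so Saoirse is the only person who could newly come to control Brightwater.
Saoirse holds 46% of Palisade, so Saoirse controls Palisade.
Palisade holds 100% of Redfern, so Saoirse controls Redfern.
Palisade holds 90% of Ardent, so Saoirse controls Ardent.
Neither Saoirse nor any entity Saoirse controls holds any voting interest in Brightwater.
So before the transaction, Saoirse does not control Brightwater.
After the purchase, Saoirse holds 51% of Brightwater directly, and Jonas's stake falls to 49%.
Saoirse holds 51% of Brightwater, so Saoirse controls Brightwater.
Saoirse did not control Brightwater before and does after, so the clause is triggered.

Yes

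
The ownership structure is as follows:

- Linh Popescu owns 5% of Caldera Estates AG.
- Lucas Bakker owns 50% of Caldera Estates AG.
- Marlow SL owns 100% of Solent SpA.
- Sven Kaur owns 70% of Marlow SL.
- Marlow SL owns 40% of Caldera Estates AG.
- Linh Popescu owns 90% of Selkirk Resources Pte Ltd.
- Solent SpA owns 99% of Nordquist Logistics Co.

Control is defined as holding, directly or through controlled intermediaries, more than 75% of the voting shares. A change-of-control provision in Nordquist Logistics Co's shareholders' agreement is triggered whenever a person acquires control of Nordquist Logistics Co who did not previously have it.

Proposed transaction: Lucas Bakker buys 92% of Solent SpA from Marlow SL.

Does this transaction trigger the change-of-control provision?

The purchase adds only to Lucas's holdings (Marlow's stake shrinks), so Lucas is the only person who could newly come to control Nordquist.
Lucas's largest direct stake is 50% in Caldera, which does not meet the threshold, so Lucas controls no company.
Neither Lucas nor any entity Lucas controls holds any voting interest in Nordquist.
So before the transaction, Lucas does not control Nordquist.
After the purchase, Lucas holds 92% of Solent directly, and Marlow's stake falls to 8%.
Lucas holds 92% of Solent, so Lucas controls Solent.
Solent holds 99% of Nordquist, so Lucas controls Nordquist.
Lucas did not control Nordquist before and does after, so the clause is triggered.

Yes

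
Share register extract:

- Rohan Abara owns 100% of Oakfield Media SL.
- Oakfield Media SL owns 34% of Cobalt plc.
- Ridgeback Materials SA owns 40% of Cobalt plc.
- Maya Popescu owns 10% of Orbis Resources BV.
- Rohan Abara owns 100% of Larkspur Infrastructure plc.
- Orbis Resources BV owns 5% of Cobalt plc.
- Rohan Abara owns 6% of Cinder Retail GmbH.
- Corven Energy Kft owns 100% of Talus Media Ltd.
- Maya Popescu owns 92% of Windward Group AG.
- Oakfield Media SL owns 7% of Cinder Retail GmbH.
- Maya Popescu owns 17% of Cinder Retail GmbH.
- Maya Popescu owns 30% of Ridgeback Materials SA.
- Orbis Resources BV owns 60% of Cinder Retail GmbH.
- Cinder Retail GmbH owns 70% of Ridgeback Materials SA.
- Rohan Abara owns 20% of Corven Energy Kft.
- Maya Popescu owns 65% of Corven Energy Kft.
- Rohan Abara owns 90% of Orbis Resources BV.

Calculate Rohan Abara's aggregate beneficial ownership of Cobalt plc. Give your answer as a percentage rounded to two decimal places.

Rohan reaches Cobalt along 5 paths.
Via Orbis: 90% × 5% = 4.5%.
Via Oakfield → Cinder → Ridgeback: 100% × 7% × 70% × 40% = 1.96%.
Via Cinder → Ridgeback: 6% × 70% × 40% = 1.68%.
Via Orbis → Cinder → Ridgeback: 90% × 60% × 70% × 40% = 15.12%.
Via Oakfield: 100% × 34% = 34%.
Total: 4.5% + 1.96% + 1.68% + 15.12% + 34% = 57.26%.

57.26%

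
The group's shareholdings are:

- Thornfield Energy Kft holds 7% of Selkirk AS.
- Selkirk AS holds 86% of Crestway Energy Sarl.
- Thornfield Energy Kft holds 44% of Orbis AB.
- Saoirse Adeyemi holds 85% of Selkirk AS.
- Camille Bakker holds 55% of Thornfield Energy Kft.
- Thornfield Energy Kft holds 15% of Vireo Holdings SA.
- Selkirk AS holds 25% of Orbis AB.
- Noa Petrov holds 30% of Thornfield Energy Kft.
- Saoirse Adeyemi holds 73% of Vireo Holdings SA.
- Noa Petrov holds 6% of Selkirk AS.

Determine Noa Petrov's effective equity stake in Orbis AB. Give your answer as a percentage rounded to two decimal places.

15.23%

Noa reaches Orbis along 3 paths.
Via Thornfield: 30% × 44% = 13.2%.
Via Selkirk: 6% × 25% = 1.5%.
Via Thornfield → Selkirk: 30% × 7% × 25% = 0.525%.
Total: 13.2% + 1.5% + 0.525% = 15.225%.
Rounded: 15.23%.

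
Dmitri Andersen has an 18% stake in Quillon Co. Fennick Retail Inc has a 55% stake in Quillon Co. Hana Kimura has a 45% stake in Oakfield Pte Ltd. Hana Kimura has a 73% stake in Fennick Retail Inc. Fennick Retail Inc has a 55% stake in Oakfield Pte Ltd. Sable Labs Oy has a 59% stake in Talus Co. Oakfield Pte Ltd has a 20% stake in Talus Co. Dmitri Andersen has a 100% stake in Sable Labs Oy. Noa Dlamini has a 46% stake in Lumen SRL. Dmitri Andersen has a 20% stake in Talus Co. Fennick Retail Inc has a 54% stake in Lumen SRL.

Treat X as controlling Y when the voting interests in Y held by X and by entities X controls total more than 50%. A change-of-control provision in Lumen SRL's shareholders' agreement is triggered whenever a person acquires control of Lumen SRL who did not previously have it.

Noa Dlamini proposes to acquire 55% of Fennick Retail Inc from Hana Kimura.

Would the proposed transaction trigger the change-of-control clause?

Yes

The purchase adds only to Noa's holdings (Hana's stake shrinks), so Noa is the only person who could newly come to control Lumen.
Noa's largest direct stake is 46% in Lumen, which does not meet the threshold, so Noa controls no company.
In Lumen, Noa's side holds only 46%, not > 50%.
So before the transaction, Noa does not control Lumen.
After the purchase, Noa holds 55% of Fennick directly, and Hana's stake falls to 18%.
Noa holds 55% of Fennick, so Noa controls Fennick.
Fennick and Noa together hold 54% + 46% = 100% of Lumen, so Noa controls Lumen.
Noa did not control Lumen before and does after, so the clause is triggered.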